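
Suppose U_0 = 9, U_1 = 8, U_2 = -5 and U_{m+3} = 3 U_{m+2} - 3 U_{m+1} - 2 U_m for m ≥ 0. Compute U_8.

U_3 = 3·(-5) - 3·8 - 2·9 = -57
U_4 = 3·(-57) - 3·(-5) - 2·8 = -172
U_5 = 3·(-172) - 3·(-57) - 2·(-5) = -335
U_6 = 3·(-335) - 3·(-172) - 2·(-57) = -375
U_7 = 3·(-375) - 3·(-335) - 2·(-172) = 224
U_8 = 3·224 - 3·(-375) - 2·(-335) = 2467

2467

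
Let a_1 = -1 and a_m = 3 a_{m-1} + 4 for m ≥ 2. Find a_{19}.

387420487

The fixed point is 4/(1 - 3) = -2, so a_m + 2 = 3(a_{m-1} + 2).
Hence a_m = 1·3^{m-1} - 2.
a_{19} = 1·3^{18} - 2 = 1·387420489 - 2 = 387420487.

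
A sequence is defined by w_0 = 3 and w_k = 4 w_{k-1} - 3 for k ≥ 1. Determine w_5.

w_1 = 4·3 - 3 = 9
w_2 = 4·9 - 3 = 33
w_3 = 4·33 - 3 = 129
w_4 = 4·129 - 3 = 513
w_5 = 4·513 - 3 = 2049

2049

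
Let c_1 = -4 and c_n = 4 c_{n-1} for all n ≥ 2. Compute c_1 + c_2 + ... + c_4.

c_2 = 4·(-4) = -16
c_3 = 4·(-16) = -64
c_4 = 4·(-64) = -256
Sum = (-4) + (-16) + (-64) + (-256) = -340

-340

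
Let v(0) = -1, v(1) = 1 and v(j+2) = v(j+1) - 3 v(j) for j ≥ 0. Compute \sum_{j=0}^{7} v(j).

v(2) = 1 - 3(-1) = 4
v(3) = 4 - 3(1) = 1
v(4) = 1 - 3(4) = -11
v(5) = (-11) - 3(1) = -14
v(6) = (-14) - 3(-11) = 19
v(7) = 19 - 3(-14) = 61
Sum = (-1) + 1 + 4 + 1 + (-11) + (-14) + 19 + 61 = 60

60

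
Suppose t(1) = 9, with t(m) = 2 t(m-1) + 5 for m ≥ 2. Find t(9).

t(2) = 2(9) + 5 = 23
t(3) = 2(23) + 5 = 51
t(4) = 2(51) + 5 = 107
t(5) = 2(107) + 5 = 219
t(6) = 2(219) + 5 = 443
t(7) = 2(443) + 5 = 891
t(8) = 2(891) + 5 = 1787
t(9) = 2(1787) + 5 = 3579

3579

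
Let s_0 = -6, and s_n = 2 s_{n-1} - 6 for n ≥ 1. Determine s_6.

s_1 = 2·(-6) - 6 = -18
s_2 = 2·(-18) - 6 = -42
s_3 = 2·(-42) - 6 = -90
s_4 = 2·(-90) - 6 = -186
s_5 = 2·(-186) - 6 = -378
s_6 = 2·(-378) - 6 = -762

-762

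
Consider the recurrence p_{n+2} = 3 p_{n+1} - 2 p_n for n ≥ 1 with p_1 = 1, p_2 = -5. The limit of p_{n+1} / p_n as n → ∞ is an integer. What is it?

The characteristic equation is r^2 - 3r + 2 = 0, which factors as (r - 2)(r - 1) = 0.
So the roots are 2 and 1. Since |2| > |1| and the coefficient of 2^n is non-zero, the ratio tends to 2.

2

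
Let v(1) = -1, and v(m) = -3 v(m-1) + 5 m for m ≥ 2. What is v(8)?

6982

v(2) = -3(-1) + 10 = 13
v(3) = -3(13) + 15 = -24
v(4) = -3(-24) + 20 = 92
v(5) = -3(92) + 25 = -251
v(6) = -3(-251) + 30 = 783
v(7) = -3(783) + 35 = -2314
v(8) = -3(-2314) + 40 = 6982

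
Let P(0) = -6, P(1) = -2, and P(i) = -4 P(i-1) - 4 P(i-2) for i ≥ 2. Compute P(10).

65536

P(2) = -4(-2) - 4(-6) = 32
P(3) = -4(32) - 4(-2) = -120
P(4) = -4(-120) - 4(32) = 352
P(5) = -4(352) - 4(-120) = -928
P(6) = -4(-928) - 4(352) = 2304
P(7) = -4(2304) - 4(-928) = -5504
P(8) = -4(-5504) - 4(2304) = 12800
P(9) = -4(12800) - 4(-5504) = -29184
P(10) = -4(-29184) - 4(12800) = 65536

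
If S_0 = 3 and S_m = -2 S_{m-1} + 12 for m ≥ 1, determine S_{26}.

The fixed point is 12/(1 + 2) = 4, so S_m - 4 = -2(S_{m-1} - 4).
Hence S_m = -1·(-2)^m + 4.
S_{26} = -1·(-2)^{26} + 4 = -1·67108864 + 4 = -67108860.

-67108860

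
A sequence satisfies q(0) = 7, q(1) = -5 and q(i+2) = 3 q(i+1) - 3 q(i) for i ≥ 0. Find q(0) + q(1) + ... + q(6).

-721

q(2) = 3*(-5) - 3*7 = -36
q(3) = 3*(-36) - 3*(-5) = -93
q(4) = 3*(-93) - 3*(-36) = -171
q(5) = 3*(-171) - 3*(-93) = -234
q(6) = 3*(-234) - 3*(-171) = -189
Sum = 7 + (-5) + (-36) + (-93) + (-171) + (-234) + (-189) = -721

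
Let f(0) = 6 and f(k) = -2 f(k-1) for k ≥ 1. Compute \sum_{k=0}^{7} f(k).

f(1) = -2*6 = -12
f(2) = -2*(-12) = 24
f(3) = -2*24 = -48
f(4) = -2*(-48) = 96
f(5) = -2*96 = -192
f(6) = -2*(-192) = 384
f(7) = -2*384 = -768
Sum = 6 + (-12) + 24 + (-48) + 96 + (-192) + 384 + (-768) = -510

-510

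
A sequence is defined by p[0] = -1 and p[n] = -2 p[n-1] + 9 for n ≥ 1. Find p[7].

515

p[1] = -2·(-1) + 9 = 11
p[2] = -2·11 + 9 = -13
p[3] = -2·(-13) + 9 = 35
p[4] = -2·35 + 9 = -61
p[5] = -2·(-61) + 9 = 131
p[6] = -2·131 + 9 = -253
p[7] = -2·(-253) + 9 = 515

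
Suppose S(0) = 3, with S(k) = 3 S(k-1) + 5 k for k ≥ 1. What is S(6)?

4902

S(1) = 3*3 + 5 = 14
S(2) = 3*14 + 10 = 52
S(3) = 3*52 + 15 = 171
S(4) = 3*171 + 20 = 533
S(5) = 3*533 + 25 = 1624
S(6) = 3*1624 + 30 = 4902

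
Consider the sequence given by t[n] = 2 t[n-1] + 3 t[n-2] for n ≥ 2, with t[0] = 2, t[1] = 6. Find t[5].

486

t[2] = 2(6) + 3(2) = 18
t[3] = 2(18) + 3(6) = 54
t[4] = 2(54) + 3(18) = 162
t[5] = 2(162) + 3(54) = 486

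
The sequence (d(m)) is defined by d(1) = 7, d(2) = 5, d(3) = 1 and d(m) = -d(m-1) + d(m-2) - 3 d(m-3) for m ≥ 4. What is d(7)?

d(4) = -1 + 5 - 3(7) = -17
d(5) = -(-17) + 1 - 3(5) = 3
d(6) = -3 + (-17) - 3(1) = -23
d(7) = -(-23) + 3 - 3(-17) = 77

77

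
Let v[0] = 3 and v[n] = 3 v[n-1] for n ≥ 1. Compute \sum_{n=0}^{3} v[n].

120

v[1] = 3*3 = 9
v[2] = 3*9 = 27
v[3] = 3*27 = 81
Sum = 3 + 9 + 27 + 81 = 120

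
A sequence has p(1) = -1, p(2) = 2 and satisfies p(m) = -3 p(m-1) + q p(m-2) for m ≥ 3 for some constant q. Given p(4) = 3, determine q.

p(3) = -6 - q
p(4) = 18 + 5q
So 18 + 5q = 3, giving q = -3.

-3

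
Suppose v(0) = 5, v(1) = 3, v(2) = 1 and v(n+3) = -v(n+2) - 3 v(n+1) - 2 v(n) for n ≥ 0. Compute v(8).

v(3) = -1 - 3·3 - 2·5 = -20
v(4) = -(-20) - 3·1 - 2·3 = 11
v(5) = -11 - 3·(-20) - 2·1 = 47
v(6) = -47 - 3·11 - 2·(-20) = -40
v(7) = -(-40) - 3·47 - 2·11 = -123
v(8) = -(-123) - 3·(-40) - 2·47 = 149

149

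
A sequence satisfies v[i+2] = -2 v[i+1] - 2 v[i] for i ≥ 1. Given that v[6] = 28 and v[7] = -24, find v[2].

Rearranging, v[i-2] = (v[i] + 2 v[i-1]) / -2.
v[5] = (-24 + 2(28)) / -2 = 32/-2 = -16
v[4] = (28 + 2(-16)) / -2 = -4/-2 = 2
v[3] = (-16 + 2(2)) / -2 = -12/-2 = 6
v[2] = (2 + 2(6)) / -2 = 14/-2 = -7

-7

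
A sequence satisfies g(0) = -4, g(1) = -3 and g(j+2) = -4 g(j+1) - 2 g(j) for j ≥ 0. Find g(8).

g(2) = -4·(-3) - 2·(-4) = 20
g(3) = -4·20 - 2·(-3) = -74
g(4) = -4·(-74) - 2·20 = 256
g(5) = -4·256 - 2·(-74) = -876
g(6) = -4·(-876) - 2·256 = 2992
g(7) = -4·2992 - 2·(-876) = -10216
g(8) = -4·(-10216) - 2·2992 = 34880

34880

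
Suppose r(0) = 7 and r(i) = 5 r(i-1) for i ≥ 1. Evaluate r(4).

r(1) = 5*7 = 35
r(2) = 5*35 = 175
r(3) = 5*175 = 875
r(4) = 5*875 = 4375

4375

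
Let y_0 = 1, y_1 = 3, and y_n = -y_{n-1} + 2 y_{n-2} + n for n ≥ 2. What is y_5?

y_2 = -3 + 2(1) + 2 = 1
y_3 = -1 + 2(3) + 3 = 8
y_4 = -8 + 2(1) + 4 = -2
y_5 = -(-2) + 2(8) + 5 = 23

23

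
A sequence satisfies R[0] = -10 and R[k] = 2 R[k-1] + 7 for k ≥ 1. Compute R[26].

The fixed point is 7/(1 - 2) = -7, so R[k] + 7 = 2(R[k-1] + 7).
Hence R[k] = -3·2^k - 7.
R[26] = -3·2^{26} - 7 = -3·67108864 - 7 = -201326599.

-201326599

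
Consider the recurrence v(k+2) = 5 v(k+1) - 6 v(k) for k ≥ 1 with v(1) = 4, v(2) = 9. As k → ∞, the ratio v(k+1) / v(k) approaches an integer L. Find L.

3

The characteristic equation is r^2 - 5r + 6 = 0, which factors as (r - 3)(r - 2) = 0.
So the roots are 3 and 2. Since |3| > |2| and the coefficient of 3^k is non-zero, the ratio tends to 3.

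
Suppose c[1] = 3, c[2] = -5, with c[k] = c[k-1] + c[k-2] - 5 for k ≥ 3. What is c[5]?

-29

c[3] = (-5) + 3 - 5 = -7
c[4] = (-7) + (-5) - 5 = -17
c[5] = (-17) + (-7) - 5 = -29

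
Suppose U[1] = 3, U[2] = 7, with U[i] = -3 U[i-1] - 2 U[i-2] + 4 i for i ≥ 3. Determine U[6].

203

U[3] = -3*7 - 2*3 + 12 = -15
U[4] = -3*(-15) - 2*7 + 16 = 47
U[5] = -3*47 - 2*(-15) + 20 = -91
U[6] = -3*(-91) - 2*47 + 24 = 203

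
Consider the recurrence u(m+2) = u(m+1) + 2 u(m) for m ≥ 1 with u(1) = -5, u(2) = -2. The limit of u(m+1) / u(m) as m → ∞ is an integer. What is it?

The characteristic equation is r^2 - r - 2 = 0, which factors as (r - 2)(r + 1) = 0.
So the roots are 2 and -1. Since |2| > |-1| and the coefficient of 2^m is non-zero, the ratio tends to 2.

2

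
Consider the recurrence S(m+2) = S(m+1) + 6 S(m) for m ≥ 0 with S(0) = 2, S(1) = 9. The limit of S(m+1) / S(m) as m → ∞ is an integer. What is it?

3

The characteristic equation is r^2 - r - 6 = 0, which factors as (r - 3)(r + 2) = 0.
So the roots are 3 and -2. Since |3| > |-2| and the coefficient of 3^m is non-zero, the ratio tends to 3.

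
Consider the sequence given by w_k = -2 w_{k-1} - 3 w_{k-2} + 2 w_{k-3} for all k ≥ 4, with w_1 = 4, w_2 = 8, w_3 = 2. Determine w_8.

w_4 = -2(2) - 3(8) + 2(4) = -20
w_5 = -2(-20) - 3(2) + 2(8) = 50
w_6 = -2(50) - 3(-20) + 2(2) = -36
w_7 = -2(-36) - 3(50) + 2(-20) = -118
w_8 = -2(-118) - 3(-36) + 2(50) = 444

444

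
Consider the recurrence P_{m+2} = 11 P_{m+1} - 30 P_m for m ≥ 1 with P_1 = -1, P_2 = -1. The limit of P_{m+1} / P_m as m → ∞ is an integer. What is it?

6

The characteristic equation is r^2 - 11r + 30 = 0, which factors as (r - 6)(r - 5) = 0.
So the roots are 6 and 5. Since |6| > |5| and the coefficient of 6^m is non-zero, the ratio tends to 6.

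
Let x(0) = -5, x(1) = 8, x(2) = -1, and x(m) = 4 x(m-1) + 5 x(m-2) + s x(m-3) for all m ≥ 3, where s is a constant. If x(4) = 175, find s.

-3

x(3) = 36 - 5s
x(4) = 139 - 12s
So 139 - 12s = 175, giving s = -3.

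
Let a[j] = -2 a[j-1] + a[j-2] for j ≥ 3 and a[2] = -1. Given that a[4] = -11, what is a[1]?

3

Let a[1] = y.
a[3] = 2 + y
a[4] = -5 - 2y
So -5 - 2y = -11, giving y = 3.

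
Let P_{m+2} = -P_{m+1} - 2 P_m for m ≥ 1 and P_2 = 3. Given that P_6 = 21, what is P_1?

Let P_1 = v.
P_3 = -3 - 2v
P_4 = -3 + 2v
P_5 = 9 + 2v
P_6 = -3 - 6v
So -3 - 6v = 21, giving v = -4.

-4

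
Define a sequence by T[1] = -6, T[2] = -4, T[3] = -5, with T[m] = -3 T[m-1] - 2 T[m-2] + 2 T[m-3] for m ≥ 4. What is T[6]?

61

T[4] = -3*(-5) - 2*(-4) + 2*(-6) = 11
T[5] = -3*11 - 2*(-5) + 2*(-4) = -31
T[6] = -3*(-31) - 2*11 + 2*(-5) = 61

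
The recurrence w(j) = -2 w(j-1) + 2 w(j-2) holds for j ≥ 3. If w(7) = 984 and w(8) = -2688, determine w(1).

3

Rearranging, w(j-2) = (w(j) + 2 w(j-1)) / 2.
w(6) = (-2688 + 2*984) / 2 = -720/2 = -360
w(5) = (984 + 2*(-360)) / 2 = 264/2 = 132
w(4) = (-360 + 2*132) / 2 = -96/2 = -48
w(3) = (132 + 2*(-48)) / 2 = 36/2 = 18
w(2) = (-48 + 2*18) / 2 = -12/2 = -6
w(1) = (18 + 2*(-6)) / 2 = 6/2 = 3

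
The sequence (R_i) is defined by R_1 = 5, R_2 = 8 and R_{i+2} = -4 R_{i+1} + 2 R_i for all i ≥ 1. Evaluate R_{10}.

R_3 = -4(8) + 2(5) = -22
R_4 = -4(-22) + 2(8) = 104
R_5 = -4(104) + 2(-22) = -460
R_6 = -4(-460) + 2(104) = 2048
R_7 = -4(2048) + 2(-460) = -9112
R_8 = -4(-9112) + 2(2048) = 40544
R_9 = -4(40544) + 2(-9112) = -180400
R_{10} = -4(-180400) + 2(40544) = 802688

802688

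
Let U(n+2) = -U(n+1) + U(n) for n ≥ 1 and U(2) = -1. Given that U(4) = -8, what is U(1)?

6

Let U(1) = v.
U(3) = 1 + v
U(4) = -2 - v
So -2 - v = -8, giving v = 6.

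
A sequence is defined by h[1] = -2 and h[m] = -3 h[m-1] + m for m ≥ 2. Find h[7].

h[2] = -3(-2) + 2 = 8
h[3] = -3(8) + 3 = -21
h[4] = -3(-21) + 4 = 67
h[5] = -3(67) + 5 = -196
h[6] = -3(-196) + 6 = 594
h[7] = -3(594) + 7 = -1775

-1775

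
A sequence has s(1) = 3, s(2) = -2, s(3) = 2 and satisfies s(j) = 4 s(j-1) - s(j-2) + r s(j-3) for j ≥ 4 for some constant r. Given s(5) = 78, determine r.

4

s(4) = 10 + 3r
s(5) = 38 + 10r
So 38 + 10r = 78, giving r = 4.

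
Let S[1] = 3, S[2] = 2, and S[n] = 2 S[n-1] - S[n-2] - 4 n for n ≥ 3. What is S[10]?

S[3] = 2(2) - 3 - 12 = -11
S[4] = 2(-11) - 2 - 16 = -40
S[5] = 2(-40) - (-11) - 20 = -89
S[6] = 2(-89) - (-40) - 24 = -162
S[7] = 2(-162) - (-89) - 28 = -263
S[8] = 2(-263) - (-162) - 32 = -396
S[9] = 2(-396) - (-263) - 36 = -565
S[10] = 2(-565) - (-396) - 40 = -774

-774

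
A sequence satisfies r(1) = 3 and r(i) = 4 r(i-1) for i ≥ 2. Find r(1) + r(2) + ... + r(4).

255

r(2) = 4(3) = 12
r(3) = 4(12) = 48
r(4) = 4(48) = 192
Sum = 3 + 12 + 48 + 192 = 255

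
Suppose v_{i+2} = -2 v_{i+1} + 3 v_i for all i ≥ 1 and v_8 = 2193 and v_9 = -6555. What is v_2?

9

Rearranging, v_{i-2} = (v_i + 2 v_{i-1}) / 3.
v_7 = (-6555 + 2·2193) / 3 = -2169/3 = -723
v_6 = (2193 + 2·(-723)) / 3 = 747/3 = 249
v_5 = (-723 + 2·249) / 3 = -225/3 = -75
v_4 = (249 + 2·(-75)) / 3 = 99/3 = 33
v_3 = (-75 + 2·33) / 3 = -9/3 = -3
v_2 = (33 + 2·(-3)) / 3 = 27/3 = 9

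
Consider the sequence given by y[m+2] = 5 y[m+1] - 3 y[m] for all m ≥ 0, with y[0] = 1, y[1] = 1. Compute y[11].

y[2] = 5·1 - 3·1 = 2
y[3] = 5·2 - 3·1 = 7
y[4] = 5·7 - 3·2 = 29
y[5] = 5·29 - 3·7 = 124
y[6] = 5·124 - 3·29 = 533
y[7] = 5·533 - 3·124 = 2293
y[8] = 5·2293 - 3·533 = 9866
y[9] = 5·9866 - 3·2293 = 42451
y[10] = 5·42451 - 3·9866 = 182657
y[11] = 5·182657 - 3·42451 = 785932

785932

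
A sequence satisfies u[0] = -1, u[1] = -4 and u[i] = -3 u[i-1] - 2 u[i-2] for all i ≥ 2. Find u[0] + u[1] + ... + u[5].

u[2] = -3*(-4) - 2*(-1) = 14
u[3] = -3*14 - 2*(-4) = -34
u[4] = -3*(-34) - 2*14 = 74
u[5] = -3*74 - 2*(-34) = -154
Sum = (-1) + (-4) + 14 + (-34) + 74 + (-154) = -105

-105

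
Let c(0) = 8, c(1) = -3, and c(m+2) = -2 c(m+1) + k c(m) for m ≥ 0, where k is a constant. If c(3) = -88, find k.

c(2) = 6 + 8k
c(3) = -12 - 19k
So -12 - 19k = -88, giving k = 4.

4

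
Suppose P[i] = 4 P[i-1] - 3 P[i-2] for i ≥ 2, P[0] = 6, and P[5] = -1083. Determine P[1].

-3

Let P[1] = y.
P[2] = -18 + 4y
P[3] = -72 + 13y
P[4] = -234 + 40y
P[5] = -720 + 121y
So -720 + 121y = -1083, giving y = -3.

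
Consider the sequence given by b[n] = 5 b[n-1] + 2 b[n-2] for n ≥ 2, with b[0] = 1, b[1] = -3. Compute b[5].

b[2] = 5(-3) + 2(1) = -13
b[3] = 5(-13) + 2(-3) = -71
b[4] = 5(-71) + 2(-13) = -381
b[5] = 5(-381) + 2(-71) = -2047

-2047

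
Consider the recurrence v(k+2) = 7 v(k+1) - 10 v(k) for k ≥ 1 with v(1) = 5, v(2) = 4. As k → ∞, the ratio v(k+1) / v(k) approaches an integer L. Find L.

The characteristic equation is r^2 - 7r + 10 = 0, which factors as (r - 5)(r - 2) = 0.
So the roots are 5 and 2. Since |5| > |2| and the coefficient of 5^k is non-zero, the ratio tends to 5.

5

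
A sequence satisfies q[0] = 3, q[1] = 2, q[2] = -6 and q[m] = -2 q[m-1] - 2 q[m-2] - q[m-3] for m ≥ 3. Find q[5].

-4

q[3] = -2(-6) - 2(2) - 3 = 5
q[4] = -2(5) - 2(-6) - 2 = 0
q[5] = -2(0) - 2(5) - (-6) = -4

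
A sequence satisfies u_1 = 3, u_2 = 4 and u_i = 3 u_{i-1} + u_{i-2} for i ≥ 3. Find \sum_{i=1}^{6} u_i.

768

u_3 = 3*4 + 3 = 15
u_4 = 3*15 + 4 = 49
u_5 = 3*49 + 15 = 162
u_6 = 3*162 + 49 = 535
Sum = 3 + 4 + 15 + 49 + 162 + 535 = 768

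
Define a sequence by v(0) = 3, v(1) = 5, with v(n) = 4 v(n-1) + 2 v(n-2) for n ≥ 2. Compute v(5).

2260

v(2) = 4·5 + 2·3 = 26
v(3) = 4·26 + 2·5 = 114
v(4) = 4·114 + 2·26 = 508
v(5) = 4·508 + 2·114 = 2260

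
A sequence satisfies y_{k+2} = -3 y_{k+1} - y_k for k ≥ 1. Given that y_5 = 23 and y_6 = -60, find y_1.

Rearranging, y_{k-2} = -(y_k + 3 y_{k-1}).
y_4 = -(-60 + 3(23)) = -9
y_3 = -(23 + 3(-9)) = 4
y_2 = -(-9 + 3(4)) = -3
y_1 = -(4 + 3(-3)) = 5

5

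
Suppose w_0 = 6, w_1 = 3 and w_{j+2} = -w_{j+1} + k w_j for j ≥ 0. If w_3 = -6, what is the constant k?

3

w_2 = -3 + 6k
w_3 = 3 - 3k
So 3 - 3k = -6, giving k = 3.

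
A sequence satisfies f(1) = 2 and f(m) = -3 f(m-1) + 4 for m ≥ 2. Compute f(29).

22876792454962

The fixed point is 4/(1 + 3) = 1, so f(m) - 1 = -3(f(m-1) - 1).
Hence f(m) = 1·(-3)^{m-1} + 1.
f(29) = 1·(-3)^{28} + 1 = 1·22876792454961 + 1 = 22876792454962.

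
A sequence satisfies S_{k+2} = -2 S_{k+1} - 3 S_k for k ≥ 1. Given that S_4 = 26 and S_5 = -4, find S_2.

2

Rearranging, S_{k-2} = (S_k + 2 S_{k-1}) / -3.
S_3 = (-4 + 2*26) / -3 = 48/-3 = -16
S_2 = (26 + 2*(-16)) / -3 = -6/-3 = 2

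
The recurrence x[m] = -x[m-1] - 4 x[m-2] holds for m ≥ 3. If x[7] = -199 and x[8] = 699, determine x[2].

Rearranging, x[m-2] = (x[m] + x[m-1]) / -4.
x[6] = (699 + (-199)) / -4 = 500/-4 = -125
x[5] = (-199 + (-125)) / -4 = -324/-4 = 81
x[4] = (-125 + 81) / -4 = -44/-4 = 11
x[3] = (81 + 11) / -4 = 92/-4 = -23
x[2] = (11 + (-23)) / -4 = -12/-4 = 3

3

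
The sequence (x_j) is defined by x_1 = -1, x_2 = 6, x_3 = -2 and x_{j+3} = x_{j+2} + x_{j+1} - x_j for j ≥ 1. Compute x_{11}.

x_4 = (-2) + 6 - (-1) = 5
x_5 = 5 + (-2) - 6 = -3
x_6 = (-3) + 5 - (-2) = 4
x_7 = 4 + (-3) - 5 = -4
x_8 = (-4) + 4 - (-3) = 3
x_9 = 3 + (-4) - 4 = -5
x_{10} = (-5) + 3 - (-4) = 2
x_{11} = 2 + (-5) - 3 = -6

-6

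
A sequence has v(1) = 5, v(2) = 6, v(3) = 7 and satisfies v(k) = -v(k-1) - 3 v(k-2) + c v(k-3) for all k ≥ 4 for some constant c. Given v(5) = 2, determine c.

v(4) = -25 + 5c
v(5) = 4 + c
So 4 + c = 2, giving c = -2.

-2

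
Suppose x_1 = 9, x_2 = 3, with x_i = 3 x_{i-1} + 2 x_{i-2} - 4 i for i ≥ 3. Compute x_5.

x_3 = 3·3 + 2·9 - 12 = 15
x_4 = 3·15 + 2·3 - 16 = 35
x_5 = 3·35 + 2·15 - 20 = 115

115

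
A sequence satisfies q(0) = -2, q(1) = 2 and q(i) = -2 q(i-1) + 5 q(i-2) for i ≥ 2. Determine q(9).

69122

q(2) = -2*2 + 5*(-2) = -14
q(3) = -2*(-14) + 5*2 = 38
q(4) = -2*38 + 5*(-14) = -146
q(5) = -2*(-146) + 5*38 = 482
q(6) = -2*482 + 5*(-146) = -1694
q(7) = -2*(-1694) + 5*482 = 5798
q(8) = -2*5798 + 5*(-1694) = -20066
q(9) = -2*(-20066) + 5*5798 = 69122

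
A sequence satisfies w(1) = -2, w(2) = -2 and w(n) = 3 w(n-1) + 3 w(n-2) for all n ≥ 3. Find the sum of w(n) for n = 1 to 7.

w(3) = 3*(-2) + 3*(-2) = -12
w(4) = 3*(-12) + 3*(-2) = -42
w(5) = 3*(-42) + 3*(-12) = -162
w(6) = 3*(-162) + 3*(-42) = -612
w(7) = 3*(-612) + 3*(-162) = -2322
Sum = (-2) + (-2) + (-12) + (-42) + (-162) + (-612) + (-2322) = -3154

-3154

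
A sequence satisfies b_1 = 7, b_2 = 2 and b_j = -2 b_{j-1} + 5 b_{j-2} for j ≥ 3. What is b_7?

b_3 = -2(2) + 5(7) = 31
b_4 = -2(31) + 5(2) = -52
b_5 = -2(-52) + 5(31) = 259
b_6 = -2(259) + 5(-52) = -778
b_7 = -2(-778) + 5(259) = 2851

2851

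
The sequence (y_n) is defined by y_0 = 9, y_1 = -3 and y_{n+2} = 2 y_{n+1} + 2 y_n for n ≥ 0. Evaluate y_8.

y_2 = 2*(-3) + 2*9 = 12
y_3 = 2*12 + 2*(-3) = 18
y_4 = 2*18 + 2*12 = 60
y_5 = 2*60 + 2*18 = 156
y_6 = 2*156 + 2*60 = 432
y_7 = 2*432 + 2*156 = 1176
y_8 = 2*1176 + 2*432 = 3216

3216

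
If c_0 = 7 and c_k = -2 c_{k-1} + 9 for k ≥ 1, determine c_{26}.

The fixed point is 9/(1 + 2) = 3, so c_k - 3 = -2(c_{k-1} - 3).
Hence c_k = 4·(-2)^k + 3.
c_{26} = 4·(-2)^{26} + 3 = 4·67108864 + 3 = 268435459.

268435459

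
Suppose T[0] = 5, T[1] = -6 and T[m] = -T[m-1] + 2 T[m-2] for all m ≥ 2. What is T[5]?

T[2] = -(-6) + 2·5 = 16
T[3] = -16 + 2·(-6) = -28
T[4] = -(-28) + 2·16 = 60
T[5] = -60 + 2·(-28) = -116

-116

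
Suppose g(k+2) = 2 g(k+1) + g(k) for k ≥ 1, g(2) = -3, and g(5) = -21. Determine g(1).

Let g(1) = v.
g(3) = -6 + v
g(4) = -15 + 2v
g(5) = -36 + 5v
So -36 + 5v = -21, giving v = 3.

3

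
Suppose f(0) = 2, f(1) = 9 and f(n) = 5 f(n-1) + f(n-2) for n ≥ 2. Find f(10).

f(2) = 5·9 + 2 = 47
f(3) = 5·47 + 9 = 244
f(4) = 5·244 + 47 = 1267
f(5) = 5·1267 + 244 = 6579
f(6) = 5·6579 + 1267 = 34162
f(7) = 5·34162 + 6579 = 177389
f(8) = 5·177389 + 34162 = 921107
f(9) = 5·921107 + 177389 = 4782924
f(10) = 5·4782924 + 921107 = 24835727

24835727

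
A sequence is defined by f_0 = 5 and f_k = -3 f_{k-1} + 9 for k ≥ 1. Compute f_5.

-666

f_1 = -3*5 + 9 = -6
f_2 = -3*(-6) + 9 = 27
f_3 = -3*27 + 9 = -72
f_4 = -3*(-72) + 9 = 225
f_5 = -3*225 + 9 = -666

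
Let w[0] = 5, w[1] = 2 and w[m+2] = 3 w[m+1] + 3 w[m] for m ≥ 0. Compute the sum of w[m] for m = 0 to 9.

w[2] = 3*2 + 3*5 = 21
w[3] = 3*21 + 3*2 = 69
w[4] = 3*69 + 3*21 = 270
w[5] = 3*270 + 3*69 = 1017
w[6] = 3*1017 + 3*270 = 3861
w[7] = 3*3861 + 3*1017 = 14634
w[8] = 3*14634 + 3*3861 = 55485
w[9] = 3*55485 + 3*14634 = 210357
Sum = 5 + 2 + 21 + 69 + 270 + 1017 + 3861 + 14634 + 55485 + 210357 = 285721

285721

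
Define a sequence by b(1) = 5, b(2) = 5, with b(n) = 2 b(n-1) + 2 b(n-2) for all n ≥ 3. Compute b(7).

b(3) = 2*5 + 2*5 = 20
b(4) = 2*20 + 2*5 = 50
b(5) = 2*50 + 2*20 = 140
b(6) = 2*140 + 2*50 = 380
b(7) = 2*380 + 2*140 = 1040

1040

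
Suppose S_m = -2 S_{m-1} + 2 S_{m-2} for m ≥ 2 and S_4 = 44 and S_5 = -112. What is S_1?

4

Rearranging, S_{m-2} = (S_m + 2 S_{m-1}) / 2.
S_3 = (-112 + 2*44) / 2 = -24/2 = -12
S_2 = (44 + 2*(-12)) / 2 = 20/2 = 10
S_1 = (-12 + 2*10) / 2 = 8/2 = 4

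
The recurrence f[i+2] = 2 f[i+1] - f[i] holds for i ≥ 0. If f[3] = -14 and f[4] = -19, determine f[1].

Rearranging, f[i-2] = -(f[i] - 2 f[i-1]).
f[2] = -(-19 - 2·(-14)) = -9
f[1] = -(-14 - 2·(-9)) = -4

-4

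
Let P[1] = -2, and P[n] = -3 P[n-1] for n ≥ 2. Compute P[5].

-162

P[2] = -3(-2) = 6
P[3] = -3(6) = -18
P[4] = -3(-18) = 54
P[5] = -3(54) = -162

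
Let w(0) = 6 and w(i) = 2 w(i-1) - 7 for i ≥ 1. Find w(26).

The fixed point is -7/(1 - 2) = 7, so w(i) - 7 = 2(w(i-1) - 7).
Hence w(i) = -1·2^i + 7.
w(26) = -1·2^{26} + 7 = -1·67108864 + 7 = -67108857.

-67108857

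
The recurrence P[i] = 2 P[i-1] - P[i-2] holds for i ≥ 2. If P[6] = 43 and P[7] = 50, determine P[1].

Rearranging, P[i-2] = -(P[i] - 2 P[i-1]).
P[5] = -(50 - 2(43)) = 36
P[4] = -(43 - 2(36)) = 29
P[3] = -(36 - 2(29)) = 22
P[2] = -(29 - 2(22)) = 15
P[1] = -(22 - 2(15)) = 8

8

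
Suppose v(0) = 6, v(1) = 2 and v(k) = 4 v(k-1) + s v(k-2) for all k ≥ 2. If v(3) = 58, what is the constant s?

v(2) = 8 + 6s
v(3) = 32 + 26s
So 32 + 26s = 58, giving s = 1.

1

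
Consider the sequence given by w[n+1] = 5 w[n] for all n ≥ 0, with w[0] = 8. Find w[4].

w[1] = 5*8 = 40
w[2] = 5*40 = 200
w[3] = 5*200 = 1000
w[4] = 5*1000 = 5000

5000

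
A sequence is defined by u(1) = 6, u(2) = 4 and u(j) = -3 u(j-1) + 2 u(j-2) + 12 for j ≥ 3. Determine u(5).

u(3) = -3*4 + 2*6 + 12 = 12
u(4) = -3*12 + 2*4 + 12 = -16
u(5) = -3*(-16) + 2*12 + 12 = 84

84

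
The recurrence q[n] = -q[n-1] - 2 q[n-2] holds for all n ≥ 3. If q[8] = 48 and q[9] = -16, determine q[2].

Rearranging, q[n-2] = (q[n] + q[n-1]) / -2.
q[7] = (-16 + 48) / -2 = 32/-2 = -16
q[6] = (48 + (-16)) / -2 = 32/-2 = -16
q[5] = (-16 + (-16)) / -2 = -32/-2 = 16
q[4] = (-16 + 16) / -2 = 0/-2 = 0
q[3] = (16 + 0) / -2 = 16/-2 = -8
q[2] = (0 + (-8)) / -2 = -8/-2 = 4

4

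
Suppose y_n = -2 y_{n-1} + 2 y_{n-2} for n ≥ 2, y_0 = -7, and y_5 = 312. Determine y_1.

2

Let y_1 = v.
y_2 = -14 - 2v
y_3 = 28 + 6v
y_4 = -84 - 16v
y_5 = 224 + 44v
So 224 + 44v = 312, giving v = 2.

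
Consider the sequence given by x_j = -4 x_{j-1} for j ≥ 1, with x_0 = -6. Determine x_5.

6144

x_1 = -4(-6) = 24
x_2 = -4(24) = -96
x_3 = -4(-96) = 384
x_4 = -4(384) = -1536
x_5 = -4(-1536) = 6144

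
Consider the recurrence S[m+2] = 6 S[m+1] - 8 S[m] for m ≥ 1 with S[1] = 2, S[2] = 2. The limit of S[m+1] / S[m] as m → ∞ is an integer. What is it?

4

The characteristic equation is r^2 - 6r + 8 = 0, which factors as (r - 4)(r - 2) = 0.
So the roots are 4 and 2. Since |4| > |2| and the coefficient of 4^m is non-zero, the ratio tends to 4.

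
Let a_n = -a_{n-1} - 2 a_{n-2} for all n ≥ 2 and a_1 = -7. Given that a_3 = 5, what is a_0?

Let a_0 = y.
a_2 = 7 - 2y
a_3 = 7 + 2y
So 7 + 2y = 5, giving y = -1.

-1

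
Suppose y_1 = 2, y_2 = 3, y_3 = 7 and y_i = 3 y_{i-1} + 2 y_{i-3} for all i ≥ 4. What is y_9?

y_4 = 3*7 + 2*2 = 25
y_5 = 3*25 + 2*3 = 81
y_6 = 3*81 + 2*7 = 257
y_7 = 3*257 + 2*25 = 821
y_8 = 3*821 + 2*81 = 2625
y_9 = 3*2625 + 2*257 = 8389

8389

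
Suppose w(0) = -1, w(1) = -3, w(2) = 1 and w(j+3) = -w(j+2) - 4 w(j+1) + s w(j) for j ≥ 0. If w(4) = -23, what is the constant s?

w(3) = 11 - s
w(4) = -15 - 2s
So -15 - 2s = -23, giving s = 4.

4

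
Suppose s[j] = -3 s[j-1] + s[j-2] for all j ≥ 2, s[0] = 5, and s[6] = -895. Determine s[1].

4

Let s[1] = x.
s[2] = 5 - 3x
s[3] = -15 + 10x
s[4] = 50 - 33x
s[5] = -165 + 109x
s[6] = 545 - 360x
So 545 - 360x = -895, giving x = 4.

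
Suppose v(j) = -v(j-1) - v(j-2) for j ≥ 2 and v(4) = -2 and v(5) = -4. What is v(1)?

-2

Rearranging, v(j-2) = -(v(j) + v(j-1)).
v(3) = -(-4 + (-2)) = 6
v(2) = -(-2 + 6) = -4
v(1) = -(6 + (-4)) = -2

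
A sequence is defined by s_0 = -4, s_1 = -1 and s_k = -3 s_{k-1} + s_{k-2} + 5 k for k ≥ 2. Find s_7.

-2179

s_2 = -3(-1) + (-4) + 10 = 9
s_3 = -3(9) + (-1) + 15 = -13
s_4 = -3(-13) + 9 + 20 = 68
s_5 = -3(68) + (-13) + 25 = -192
s_6 = -3(-192) + 68 + 30 = 674
s_7 = -3(674) + (-192) + 35 = -2179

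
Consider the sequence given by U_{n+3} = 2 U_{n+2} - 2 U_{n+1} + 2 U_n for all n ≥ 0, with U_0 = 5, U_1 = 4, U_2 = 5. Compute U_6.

U_3 = 2·5 - 2·4 + 2·5 = 12
U_4 = 2·12 - 2·5 + 2·4 = 22
U_5 = 2·22 - 2·12 + 2·5 = 30
U_6 = 2·30 - 2·22 + 2·12 = 40

40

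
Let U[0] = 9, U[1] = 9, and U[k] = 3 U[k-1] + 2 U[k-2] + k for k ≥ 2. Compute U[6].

U[2] = 3*9 + 2*9 + 2 = 47
U[3] = 3*47 + 2*9 + 3 = 162
U[4] = 3*162 + 2*47 + 4 = 584
U[5] = 3*584 + 2*162 + 5 = 2081
U[6] = 3*2081 + 2*584 + 6 = 7417

7417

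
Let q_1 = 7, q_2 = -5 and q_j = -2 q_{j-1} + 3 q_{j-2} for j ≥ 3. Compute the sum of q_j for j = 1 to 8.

q_3 = -2*(-5) + 3*7 = 31
q_4 = -2*31 + 3*(-5) = -77
q_5 = -2*(-77) + 3*31 = 247
q_6 = -2*247 + 3*(-77) = -725
q_7 = -2*(-725) + 3*247 = 2191
q_8 = -2*2191 + 3*(-725) = -6557
Sum = 7 + (-5) + 31 + (-77) + 247 + (-725) + 2191 + (-6557) = -4888

-4888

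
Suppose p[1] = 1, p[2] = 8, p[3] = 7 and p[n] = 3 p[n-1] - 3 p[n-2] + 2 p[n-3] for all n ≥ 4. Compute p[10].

-1

p[4] = 3*7 - 3*8 + 2*1 = -1
p[5] = 3*(-1) - 3*7 + 2*8 = -8
p[6] = 3*(-8) - 3*(-1) + 2*7 = -7
p[7] = 3*(-7) - 3*(-8) + 2*(-1) = 1
p[8] = 3*1 - 3*(-7) + 2*(-8) = 8
p[9] = 3*8 - 3*1 + 2*(-7) = 7
p[10] = 3*7 - 3*8 + 2*1 = -1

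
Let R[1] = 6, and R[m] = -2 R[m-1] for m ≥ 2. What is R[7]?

R[2] = -2(6) = -12
R[3] = -2(-12) = 24
R[4] = -2(24) = -48
R[5] = -2(-48) = 96
R[6] = -2(96) = -192
R[7] = -2(-192) = 384

384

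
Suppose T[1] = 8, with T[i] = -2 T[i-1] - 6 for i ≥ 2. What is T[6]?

-322

T[2] = -2·8 - 6 = -22
T[3] = -2·(-22) - 6 = 38
T[4] = -2·38 - 6 = -82
T[5] = -2·(-82) - 6 = 158
T[6] = -2·158 - 6 = -322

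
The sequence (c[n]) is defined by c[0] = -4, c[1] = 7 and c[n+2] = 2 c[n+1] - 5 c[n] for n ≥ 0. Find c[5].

c[2] = 2*7 - 5*(-4) = 34
c[3] = 2*34 - 5*7 = 33
c[4] = 2*33 - 5*34 = -104
c[5] = 2*(-104) - 5*33 = -373

-373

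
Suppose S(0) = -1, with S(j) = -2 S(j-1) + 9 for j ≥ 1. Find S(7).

S(1) = -2·(-1) + 9 = 11
S(2) = -2·11 + 9 = -13
S(3) = -2·(-13) + 9 = 35
S(4) = -2·35 + 9 = -61
S(5) = -2·(-61) + 9 = 131
S(6) = -2·131 + 9 = -253
S(7) = -2·(-253) + 9 = 515

515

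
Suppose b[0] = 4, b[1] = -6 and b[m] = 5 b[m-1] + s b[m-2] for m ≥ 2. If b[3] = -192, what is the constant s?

-3

b[2] = -30 + 4s
b[3] = -150 + 14s
So -150 + 14s = -192, giving s = -3.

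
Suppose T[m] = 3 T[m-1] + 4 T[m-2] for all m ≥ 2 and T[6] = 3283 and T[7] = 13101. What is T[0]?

7

Rearranging, T[m-2] = (T[m] - 3 T[m-1]) / 4.
T[5] = (13101 - 3*3283) / 4 = 3252/4 = 813
T[4] = (3283 - 3*813) / 4 = 844/4 = 211
T[3] = (813 - 3*211) / 4 = 180/4 = 45
T[2] = (211 - 3*45) / 4 = 76/4 = 19
T[1] = (45 - 3*19) / 4 = -12/4 = -3
T[0] = (19 - 3*(-3)) / 4 = 28/4 = 7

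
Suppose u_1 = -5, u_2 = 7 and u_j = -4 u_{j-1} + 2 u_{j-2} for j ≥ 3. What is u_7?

-14648

u_3 = -4·7 + 2·(-5) = -38
u_4 = -4·(-38) + 2·7 = 166
u_5 = -4·166 + 2·(-38) = -740
u_6 = -4·(-740) + 2·166 = 3292
u_7 = -4·3292 + 2·(-740) = -14648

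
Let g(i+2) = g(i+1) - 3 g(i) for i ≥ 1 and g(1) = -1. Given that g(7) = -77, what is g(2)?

Let g(2) = x.
g(3) = 3 + x
g(4) = 3 - 2x
g(5) = -6 - 5x
g(6) = -15 + x
g(7) = 3 + 16x
So 3 + 16x = -77, giving x = -5.

-5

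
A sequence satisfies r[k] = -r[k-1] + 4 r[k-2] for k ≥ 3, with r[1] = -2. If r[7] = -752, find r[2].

Let r[2] = w.
r[3] = -8 - w
r[4] = 8 + 5w
r[5] = -40 - 9w
r[6] = 72 + 29w
r[7] = -232 - 65w
So -232 - 65w = -752, giving w = 8.

8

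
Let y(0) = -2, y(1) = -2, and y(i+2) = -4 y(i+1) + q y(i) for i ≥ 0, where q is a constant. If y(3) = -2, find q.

y(2) = 8 - 2q
y(3) = -32 + 6q
So -32 + 6q = -2, giving q = 5.

5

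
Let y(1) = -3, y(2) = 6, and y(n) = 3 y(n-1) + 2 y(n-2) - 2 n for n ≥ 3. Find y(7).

y(3) = 3·6 + 2·(-3) - 6 = 6
y(4) = 3·6 + 2·6 - 8 = 22
y(5) = 3·22 + 2·6 - 10 = 68
y(6) = 3·68 + 2·22 - 12 = 236
y(7) = 3·236 + 2·68 - 14 = 830

830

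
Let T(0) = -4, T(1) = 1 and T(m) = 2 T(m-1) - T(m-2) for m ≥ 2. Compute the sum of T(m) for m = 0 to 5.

51

T(2) = 2(1) - (-4) = 6
T(3) = 2(6) - 1 = 11
T(4) = 2(11) - 6 = 16
T(5) = 2(16) - 11 = 21
Sum = (-4) + 1 + 6 + 11 + 16 + 21 = 51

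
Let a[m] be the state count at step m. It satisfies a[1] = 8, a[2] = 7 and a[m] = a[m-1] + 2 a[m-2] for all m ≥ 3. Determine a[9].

a[3] = 7 + 2·8 = 23
a[4] = 23 + 2·7 = 37
a[5] = 37 + 2·23 = 83
a[6] = 83 + 2·37 = 157
a[7] = 157 + 2·83 = 323
a[8] = 323 + 2·157 = 637
a[9] = 637 + 2·323 = 1283

1283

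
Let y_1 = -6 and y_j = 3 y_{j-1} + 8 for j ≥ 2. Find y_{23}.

The fixed point is 8/(1 - 3) = -4, so y_j + 4 = 3(y_{j-1} + 4).
Hence y_j = -2·3^{j-1} - 4.
y_{23} = -2·3^{22} - 4 = -2·31381059609 - 4 = -62762119222.

-62762119222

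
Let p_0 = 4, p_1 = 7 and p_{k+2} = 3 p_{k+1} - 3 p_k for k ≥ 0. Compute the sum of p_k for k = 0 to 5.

p_2 = 3·7 - 3·4 = 9
p_3 = 3·9 - 3·7 = 6
p_4 = 3·6 - 3·9 = -9
p_5 = 3·(-9) - 3·6 = -45
Sum = 4 + 7 + 9 + 6 + (-9) + (-45) = -28

-28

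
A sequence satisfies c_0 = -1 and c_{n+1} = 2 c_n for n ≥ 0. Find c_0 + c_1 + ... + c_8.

-511

c_1 = 2*(-1) = -2
c_2 = 2*(-2) = -4
c_3 = 2*(-4) = -8
c_4 = 2*(-8) = -16
c_5 = 2*(-16) = -32
c_6 = 2*(-32) = -64
c_7 = 2*(-64) = -128
c_8 = 2*(-128) = -256
Sum = (-1) + (-2) + (-4) + (-8) + (-16) + (-32) + (-64) + (-128) + (-256) = -511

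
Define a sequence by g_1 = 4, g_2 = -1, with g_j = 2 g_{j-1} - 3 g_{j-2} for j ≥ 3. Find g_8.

g_3 = 2·(-1) - 3·4 = -14
g_4 = 2·(-14) - 3·(-1) = -25
g_5 = 2·(-25) - 3·(-14) = -8
g_6 = 2·(-8) - 3·(-25) = 59
g_7 = 2·59 - 3·(-8) = 142
g_8 = 2·142 - 3·59 = 107

107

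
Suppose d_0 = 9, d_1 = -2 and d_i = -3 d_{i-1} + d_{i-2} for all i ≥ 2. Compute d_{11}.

-668495

d_2 = -3(-2) + 9 = 15
d_3 = -3(15) + (-2) = -47
d_4 = -3(-47) + 15 = 156
d_5 = -3(156) + (-47) = -515
d_6 = -3(-515) + 156 = 1701
d_7 = -3(1701) + (-515) = -5618
d_8 = -3(-5618) + 1701 = 18555
d_9 = -3(18555) + (-5618) = -61283
d_{10} = -3(-61283) + 18555 = 202404
d_{11} = -3(202404) + (-61283) = -668495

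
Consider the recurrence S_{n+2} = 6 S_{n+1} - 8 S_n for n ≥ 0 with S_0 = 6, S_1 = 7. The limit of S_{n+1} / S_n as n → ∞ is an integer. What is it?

4

The characteristic equation is r^2 - 6r + 8 = 0, which factors as (r - 4)(r - 2) = 0.
So the roots are 4 and 2. Since |4| > |2| and the coefficient of 4^n is non-zero, the ratio tends to 4.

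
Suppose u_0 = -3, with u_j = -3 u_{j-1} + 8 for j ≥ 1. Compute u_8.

u_1 = -3*(-3) + 8 = 17
u_2 = -3*17 + 8 = -43
u_3 = -3*(-43) + 8 = 137
u_4 = -3*137 + 8 = -403
u_5 = -3*(-403) + 8 = 1217
u_6 = -3*1217 + 8 = -3643
u_7 = -3*(-3643) + 8 = 10937
u_8 = -3*10937 + 8 = -32803

-32803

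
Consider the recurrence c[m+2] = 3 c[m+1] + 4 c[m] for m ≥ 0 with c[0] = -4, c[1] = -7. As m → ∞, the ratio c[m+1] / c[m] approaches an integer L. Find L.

4

The characteristic equation is r^2 - 3r - 4 = 0, which factors as (r - 4)(r + 1) = 0.
So the roots are 4 and -1. Since |4| > |-1| and the coefficient of 4^m is non-zero, the ratio tends to 4.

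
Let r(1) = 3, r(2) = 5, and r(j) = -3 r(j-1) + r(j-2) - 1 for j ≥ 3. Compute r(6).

r(3) = -3·5 + 3 - 1 = -13
r(4) = -3·(-13) + 5 - 1 = 43
r(5) = -3·43 + (-13) - 1 = -143
r(6) = -3·(-143) + 43 - 1 = 471

471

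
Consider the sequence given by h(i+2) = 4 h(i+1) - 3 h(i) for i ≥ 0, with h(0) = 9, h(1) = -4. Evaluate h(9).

h(2) = 4*(-4) - 3*9 = -43
h(3) = 4*(-43) - 3*(-4) = -160
h(4) = 4*(-160) - 3*(-43) = -511
h(5) = 4*(-511) - 3*(-160) = -1564
h(6) = 4*(-1564) - 3*(-511) = -4723
h(7) = 4*(-4723) - 3*(-1564) = -14200
h(8) = 4*(-14200) - 3*(-4723) = -42631
h(9) = 4*(-42631) - 3*(-14200) = -127924

-127924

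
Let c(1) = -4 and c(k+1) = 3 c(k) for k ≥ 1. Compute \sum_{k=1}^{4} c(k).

-160

c(2) = 3·(-4) = -12
c(3) = 3·(-12) = -36
c(4) = 3·(-36) = -108
Sum = (-4) + (-12) + (-36) + (-108) = -160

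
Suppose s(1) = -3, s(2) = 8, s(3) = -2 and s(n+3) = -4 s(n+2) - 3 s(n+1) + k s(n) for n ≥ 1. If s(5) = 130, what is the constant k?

3

s(4) = -16 - 3k
s(5) = 70 + 20k
So 70 + 20k = 130, giving k = 3.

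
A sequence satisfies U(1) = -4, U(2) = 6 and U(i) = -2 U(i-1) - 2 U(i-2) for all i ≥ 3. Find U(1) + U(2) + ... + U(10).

U(3) = -2·6 - 2·(-4) = -4
U(4) = -2·(-4) - 2·6 = -4
U(5) = -2·(-4) - 2·(-4) = 16
U(6) = -2·16 - 2·(-4) = -24
U(7) = -2·(-24) - 2·16 = 16
U(8) = -2·16 - 2·(-24) = 16
U(9) = -2·16 - 2·16 = -64
U(10) = -2·(-64) - 2·16 = 96
Sum = (-4) + 6 + (-4) + (-4) + 16 + (-24) + 16 + 16 + (-64) + 96 = 50

50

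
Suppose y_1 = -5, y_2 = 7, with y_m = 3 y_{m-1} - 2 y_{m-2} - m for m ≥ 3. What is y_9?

y_3 = 3·7 - 2·(-5) - 3 = 28
y_4 = 3·28 - 2·7 - 4 = 66
y_5 = 3·66 - 2·28 - 5 = 137
y_6 = 3·137 - 2·66 - 6 = 273
y_7 = 3·273 - 2·137 - 7 = 538
y_8 = 3·538 - 2·273 - 8 = 1060
y_9 = 3·1060 - 2·538 - 9 = 2095

2095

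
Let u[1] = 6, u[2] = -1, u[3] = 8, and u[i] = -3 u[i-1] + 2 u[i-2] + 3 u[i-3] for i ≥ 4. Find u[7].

u[4] = -3·8 + 2·(-1) + 3·6 = -8
u[5] = -3·(-8) + 2·8 + 3·(-1) = 37
u[6] = -3·37 + 2·(-8) + 3·8 = -103
u[7] = -3·(-103) + 2·37 + 3·(-8) = 359

359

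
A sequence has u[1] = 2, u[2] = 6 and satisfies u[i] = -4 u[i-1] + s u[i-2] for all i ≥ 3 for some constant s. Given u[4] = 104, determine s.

-4

u[3] = -24 + 2s
u[4] = 96 - 2s
So 96 - 2s = 104, giving s = -4.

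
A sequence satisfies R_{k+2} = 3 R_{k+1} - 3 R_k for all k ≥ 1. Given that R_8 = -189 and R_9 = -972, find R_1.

Rearranging, R_{k-2} = (R_k - 3 R_{k-1}) / -3.
R_7 = (-972 - 3*(-189)) / -3 = -405/-3 = 135
R_6 = (-189 - 3*135) / -3 = -594/-3 = 198
R_5 = (135 - 3*198) / -3 = -459/-3 = 153
R_4 = (198 - 3*153) / -3 = -261/-3 = 87
R_3 = (153 - 3*87) / -3 = -108/-3 = 36
R_2 = (87 - 3*36) / -3 = -21/-3 = 7
R_1 = (36 - 3*7) / -3 = 15/-3 = -5

-5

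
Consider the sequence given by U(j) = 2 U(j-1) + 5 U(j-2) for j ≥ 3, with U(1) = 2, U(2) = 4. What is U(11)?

U(3) = 2*4 + 5*2 = 18
U(4) = 2*18 + 5*4 = 56
U(5) = 2*56 + 5*18 = 202
U(6) = 2*202 + 5*56 = 684
U(7) = 2*684 + 5*202 = 2378
U(8) = 2*2378 + 5*684 = 8176
U(9) = 2*8176 + 5*2378 = 28242
U(10) = 2*28242 + 5*8176 = 97364
U(11) = 2*97364 + 5*28242 = 335938

335938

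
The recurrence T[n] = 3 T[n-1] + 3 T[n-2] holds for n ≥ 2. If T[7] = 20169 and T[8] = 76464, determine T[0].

Rearranging, T[n-2] = (T[n] - 3 T[n-1]) / 3.
T[6] = (76464 - 3·20169) / 3 = 15957/3 = 5319
T[5] = (20169 - 3·5319) / 3 = 4212/3 = 1404
T[4] = (5319 - 3·1404) / 3 = 1107/3 = 369
T[3] = (1404 - 3·369) / 3 = 297/3 = 99
T[2] = (369 - 3·99) / 3 = 72/3 = 24
T[1] = (99 - 3·24) / 3 = 27/3 = 9
T[0] = (24 - 3·9) / 3 = -3/3 = -1

-1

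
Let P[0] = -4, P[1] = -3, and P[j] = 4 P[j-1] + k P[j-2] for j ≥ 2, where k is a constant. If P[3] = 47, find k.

-5

P[2] = -12 - 4k
P[3] = -48 - 19k
So -48 - 19k = 47, giving k = -5.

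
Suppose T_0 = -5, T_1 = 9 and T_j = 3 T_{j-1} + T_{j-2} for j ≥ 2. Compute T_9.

T_2 = 3(9) + (-5) = 22
T_3 = 3(22) + 9 = 75
T_4 = 3(75) + 22 = 247
T_5 = 3(247) + 75 = 816
T_6 = 3(816) + 247 = 2695
T_7 = 3(2695) + 816 = 8901
T_8 = 3(8901) + 2695 = 29398
T_9 = 3(29398) + 8901 = 97095

97095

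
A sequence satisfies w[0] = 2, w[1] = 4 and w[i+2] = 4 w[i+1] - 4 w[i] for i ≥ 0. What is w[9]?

1024

w[2] = 4·4 - 4·2 = 8
w[3] = 4·8 - 4·4 = 16
w[4] = 4·16 - 4·8 = 32
w[5] = 4·32 - 4·16 = 64
w[6] = 4·64 - 4·32 = 128
w[7] = 4·128 - 4·64 = 256
w[8] = 4·256 - 4·128 = 512
w[9] = 4·512 - 4·256 = 1024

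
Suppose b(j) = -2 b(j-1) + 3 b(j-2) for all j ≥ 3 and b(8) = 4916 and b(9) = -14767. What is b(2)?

2

Rearranging, b(j-2) = (b(j) + 2 b(j-1)) / 3.
b(7) = (-14767 + 2(4916)) / 3 = -4935/3 = -1645
b(6) = (4916 + 2(-1645)) / 3 = 1626/3 = 542
b(5) = (-1645 + 2(542)) / 3 = -561/3 = -187
b(4) = (542 + 2(-187)) / 3 = 168/3 = 56
b(3) = (-187 + 2(56)) / 3 = -75/3 = -25
b(2) = (56 + 2(-25)) / 3 = 6/3 = 2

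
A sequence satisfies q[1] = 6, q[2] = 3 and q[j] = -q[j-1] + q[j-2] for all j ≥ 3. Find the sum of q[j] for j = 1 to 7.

18

q[3] = -3 + 6 = 3
q[4] = -3 + 3 = 0
q[5] = -0 + 3 = 3
q[6] = -3 + 0 = -3
q[7] = -(-3) + 3 = 6
Sum = 6 + 3 + 3 + 0 + 3 + (-3) + 6 = 18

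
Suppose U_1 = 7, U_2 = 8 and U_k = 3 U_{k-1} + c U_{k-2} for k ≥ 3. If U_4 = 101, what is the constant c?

U_3 = 24 + 7c
U_4 = 72 + 29c
So 72 + 29c = 101, giving c = 1.

1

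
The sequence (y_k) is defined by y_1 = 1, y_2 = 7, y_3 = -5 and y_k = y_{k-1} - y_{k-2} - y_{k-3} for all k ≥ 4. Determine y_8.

y_4 = (-5) - 7 - 1 = -13
y_5 = (-13) - (-5) - 7 = -15
y_6 = (-15) - (-13) - (-5) = 3
y_7 = 3 - (-15) - (-13) = 31
y_8 = 31 - 3 - (-15) = 43

43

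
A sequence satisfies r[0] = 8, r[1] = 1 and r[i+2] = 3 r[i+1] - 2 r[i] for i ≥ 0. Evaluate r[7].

r[2] = 3(1) - 2(8) = -13
r[3] = 3(-13) - 2(1) = -41
r[4] = 3(-41) - 2(-13) = -97
r[5] = 3(-97) - 2(-41) = -209
r[6] = 3(-209) - 2(-97) = -433
r[7] = 3(-433) - 2(-209) = -881

-881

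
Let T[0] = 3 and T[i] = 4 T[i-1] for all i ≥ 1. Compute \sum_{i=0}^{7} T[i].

T[1] = 4·3 = 12
T[2] = 4·12 = 48
T[3] = 4·48 = 192
T[4] = 4·192 = 768
T[5] = 4·768 = 3072
T[6] = 4·3072 = 12288
T[7] = 4·12288 = 49152
Sum = 3 + 12 + 48 + 192 + 768 + 3072 + 12288 + 49152 = 65535

65535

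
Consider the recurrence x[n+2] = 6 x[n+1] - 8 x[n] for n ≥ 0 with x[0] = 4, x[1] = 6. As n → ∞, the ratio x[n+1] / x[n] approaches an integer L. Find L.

The characteristic equation is r^2 - 6r + 8 = 0, which factors as (r - 4)(r - 2) = 0.
So the roots are 4 and 2. Since |4| > |2| and the coefficient of 4^n is non-zero, the ratio tends to 4.

4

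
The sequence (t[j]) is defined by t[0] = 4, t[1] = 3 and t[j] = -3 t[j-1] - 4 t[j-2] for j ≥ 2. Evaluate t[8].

t[2] = -3(3) - 4(4) = -25
t[3] = -3(-25) - 4(3) = 63
t[4] = -3(63) - 4(-25) = -89
t[5] = -3(-89) - 4(63) = 15
t[6] = -3(15) - 4(-89) = 311
t[7] = -3(311) - 4(15) = -993
t[8] = -3(-993) - 4(311) = 1735

1735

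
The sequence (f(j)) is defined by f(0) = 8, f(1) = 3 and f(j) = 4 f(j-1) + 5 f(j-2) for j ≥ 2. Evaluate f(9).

f(2) = 4(3) + 5(8) = 52
f(3) = 4(52) + 5(3) = 223
f(4) = 4(223) + 5(52) = 1152
f(5) = 4(1152) + 5(223) = 5723
f(6) = 4(5723) + 5(1152) = 28652
f(7) = 4(28652) + 5(5723) = 143223
f(8) = 4(143223) + 5(28652) = 716152
f(9) = 4(716152) + 5(143223) = 3580723

3580723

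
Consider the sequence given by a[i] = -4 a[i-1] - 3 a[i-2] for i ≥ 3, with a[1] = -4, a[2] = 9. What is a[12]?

442869

a[3] = -4*9 - 3*(-4) = -24
a[4] = -4*(-24) - 3*9 = 69
a[5] = -4*69 - 3*(-24) = -204
a[6] = -4*(-204) - 3*69 = 609
a[7] = -4*609 - 3*(-204) = -1824
a[8] = -4*(-1824) - 3*609 = 5469
a[9] = -4*5469 - 3*(-1824) = -16404
a[10] = -4*(-16404) - 3*5469 = 49209
a[11] = -4*49209 - 3*(-16404) = -147624
a[12] = -4*(-147624) - 3*49209 = 442869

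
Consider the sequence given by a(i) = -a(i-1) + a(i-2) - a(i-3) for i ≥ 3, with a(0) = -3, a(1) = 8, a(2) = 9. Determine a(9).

-28

a(3) = -9 + 8 - (-3) = 2
a(4) = -2 + 9 - 8 = -1
a(5) = -(-1) + 2 - 9 = -6
a(6) = -(-6) + (-1) - 2 = 3
a(7) = -3 + (-6) - (-1) = -8
a(8) = -(-8) + 3 - (-6) = 17
a(9) = -17 + (-8) - 3 = -28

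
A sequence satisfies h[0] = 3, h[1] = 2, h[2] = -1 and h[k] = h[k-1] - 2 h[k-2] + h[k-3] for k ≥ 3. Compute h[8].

h[3] = (-1) - 2·2 + 3 = -2
h[4] = (-2) - 2·(-1) + 2 = 2
h[5] = 2 - 2·(-2) + (-1) = 5
h[6] = 5 - 2·2 + (-2) = -1
h[7] = (-1) - 2·5 + 2 = -9
h[8] = (-9) - 2·(-1) + 5 = -2

-2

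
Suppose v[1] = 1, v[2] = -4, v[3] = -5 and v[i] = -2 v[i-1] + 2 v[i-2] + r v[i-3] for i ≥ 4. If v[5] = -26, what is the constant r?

v[4] = 2 + r
v[5] = -14 - 6r
So -14 - 6r = -26, giving r = 2.

2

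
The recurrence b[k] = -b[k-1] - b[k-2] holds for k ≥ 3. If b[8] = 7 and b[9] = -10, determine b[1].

Rearranging, b[k-2] = -(b[k] + b[k-1]).
b[7] = -(-10 + 7) = 3
b[6] = -(7 + 3) = -10
b[5] = -(3 + (-10)) = 7
b[4] = -(-10 + 7) = 3
b[3] = -(7 + 3) = -10
b[2] = -(3 + (-10)) = 7
b[1] = -(-10 + 7) = 3

3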